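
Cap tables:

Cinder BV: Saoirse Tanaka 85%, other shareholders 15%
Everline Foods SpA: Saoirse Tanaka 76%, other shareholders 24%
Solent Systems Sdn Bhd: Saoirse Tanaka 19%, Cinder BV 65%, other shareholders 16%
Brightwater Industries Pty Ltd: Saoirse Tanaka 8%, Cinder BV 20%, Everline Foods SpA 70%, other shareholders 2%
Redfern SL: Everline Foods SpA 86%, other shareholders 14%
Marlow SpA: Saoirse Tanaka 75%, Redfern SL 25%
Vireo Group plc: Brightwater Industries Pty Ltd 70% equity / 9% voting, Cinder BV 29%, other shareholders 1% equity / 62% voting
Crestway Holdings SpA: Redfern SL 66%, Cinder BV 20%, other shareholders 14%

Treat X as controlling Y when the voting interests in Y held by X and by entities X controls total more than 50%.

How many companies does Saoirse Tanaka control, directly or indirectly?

Saoirse holds 85% of Cinder, so Saoirse controls Cinder.
Saoirse holds 76% of Everline, so Saoirse controls Everline.
Saoirse and Cinder together hold 19% + 65% = 84% of Solent, so Saoirse controls Solent.
Saoirse and Cinder and Everline together hold 8% + 20% + 70% = 98% of Brightwater, so Saoirse controls Brightwater.
Everline holds 86% of Redfern, so Saoirse controls Redfern.
Saoirse and Redfern together hold 75% + 25% = 100% of Marlow, so Saoirse controls Marlow.
Redfern and Cinder together hold 66% + 20% = 86% of Crestway, so Saoirse controls Crestway.
No other company's threshold is met.
Saoirse controls 7 companies.

7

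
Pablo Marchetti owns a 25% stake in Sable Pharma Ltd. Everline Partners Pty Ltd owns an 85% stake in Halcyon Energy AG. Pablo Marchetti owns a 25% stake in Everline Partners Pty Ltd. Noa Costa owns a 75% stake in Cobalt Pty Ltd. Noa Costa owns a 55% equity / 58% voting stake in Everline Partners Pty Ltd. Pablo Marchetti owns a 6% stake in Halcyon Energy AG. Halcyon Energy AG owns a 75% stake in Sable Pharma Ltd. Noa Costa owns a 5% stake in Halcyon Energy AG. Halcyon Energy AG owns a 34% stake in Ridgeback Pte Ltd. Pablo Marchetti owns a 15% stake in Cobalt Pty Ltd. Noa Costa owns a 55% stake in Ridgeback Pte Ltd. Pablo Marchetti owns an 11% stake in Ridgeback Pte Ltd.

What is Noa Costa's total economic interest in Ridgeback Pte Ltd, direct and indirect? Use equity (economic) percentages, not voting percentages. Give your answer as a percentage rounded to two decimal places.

Noa reaches Ridgeback along 3 paths.
Direct stake: 55% = 55%.
Via Everline → Halcyon: 55% × 85% × 34% = 15.895%.
Via Halcyon: 5% × 34% = 1.7%.
Total: 55% + 15.895% + 1.7% = 72.595%.
Rounded: 72.60%.

72.60%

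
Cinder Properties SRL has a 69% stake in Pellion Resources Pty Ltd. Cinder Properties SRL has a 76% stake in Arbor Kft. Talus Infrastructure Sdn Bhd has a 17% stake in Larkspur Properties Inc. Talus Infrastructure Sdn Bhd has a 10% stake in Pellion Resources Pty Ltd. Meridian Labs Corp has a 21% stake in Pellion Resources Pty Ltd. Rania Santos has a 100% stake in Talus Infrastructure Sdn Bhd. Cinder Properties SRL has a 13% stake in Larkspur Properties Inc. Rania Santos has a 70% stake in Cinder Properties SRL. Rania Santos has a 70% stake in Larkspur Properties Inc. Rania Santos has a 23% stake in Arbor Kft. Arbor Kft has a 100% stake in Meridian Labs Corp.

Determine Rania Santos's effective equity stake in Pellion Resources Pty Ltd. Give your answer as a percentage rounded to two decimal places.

Rania reaches Pellion along 4 paths.
Via Cinder: 70% × 69% = 48.3%.
Via Arbor → Meridian: 23% × 100% × 21% = 4.83%.
Via Cinder → Arbor → Meridian: 70% × 76% × 100% × 21% = 11.172%.
Via Talus: 100% × 10% = 10%.
Total: 48.3% + 4.83% + 11.172% + 10% = 74.302%.
Rounded: 74.30%.

74.30%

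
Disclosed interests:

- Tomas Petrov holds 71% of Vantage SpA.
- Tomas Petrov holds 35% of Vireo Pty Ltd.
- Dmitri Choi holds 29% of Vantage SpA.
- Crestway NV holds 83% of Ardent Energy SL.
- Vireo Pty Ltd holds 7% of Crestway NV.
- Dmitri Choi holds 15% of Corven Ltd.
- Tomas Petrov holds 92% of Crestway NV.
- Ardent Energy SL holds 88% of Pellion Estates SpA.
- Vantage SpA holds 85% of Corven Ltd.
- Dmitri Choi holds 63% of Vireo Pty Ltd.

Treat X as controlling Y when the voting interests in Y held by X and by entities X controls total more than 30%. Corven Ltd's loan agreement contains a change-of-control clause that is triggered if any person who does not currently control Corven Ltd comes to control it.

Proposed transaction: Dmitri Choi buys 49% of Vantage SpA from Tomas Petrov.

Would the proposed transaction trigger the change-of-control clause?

Yes

The purchase adds only to Dmitri's holdings (Tomas's stake shrinks), so Dmitri is the only person who could newly come to control Corven.
Dmitri holds 63% of Vireo, so Dmitri controls Vireo.
In Corven, Dmitri's side holds only 15%, not > 30%.
So before the transaction, Dmitri does not control Corven.
After the purchase, Dmitri's direct stake in Vantage rises to 29% + 49% = 78%, and Tomas's stake falls to 22%.
Dmitri holds 78% of Vantage, so Dmitri controls Vantage.
Vantage and Dmitri together hold 85% + 15% = 100% of Corven, so Dmitri controls Corven.
Dmitri did not control Corven before and does after, so the clause is triggered.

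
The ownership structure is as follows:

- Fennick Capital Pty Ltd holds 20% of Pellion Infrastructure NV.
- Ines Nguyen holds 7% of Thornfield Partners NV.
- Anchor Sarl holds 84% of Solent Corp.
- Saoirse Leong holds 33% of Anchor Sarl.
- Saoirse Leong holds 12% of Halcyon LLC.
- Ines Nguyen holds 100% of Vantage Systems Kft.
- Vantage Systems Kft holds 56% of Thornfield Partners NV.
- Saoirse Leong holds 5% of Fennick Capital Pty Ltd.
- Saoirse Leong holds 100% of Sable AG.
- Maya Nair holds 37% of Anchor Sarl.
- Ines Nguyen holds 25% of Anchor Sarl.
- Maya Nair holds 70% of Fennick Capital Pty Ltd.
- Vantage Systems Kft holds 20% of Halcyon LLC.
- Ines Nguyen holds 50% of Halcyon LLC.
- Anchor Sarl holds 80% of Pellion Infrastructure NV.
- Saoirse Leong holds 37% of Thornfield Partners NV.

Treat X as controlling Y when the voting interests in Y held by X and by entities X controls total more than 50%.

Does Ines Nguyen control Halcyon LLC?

Ines holds 100% of Vantage, so Ines controls Vantage.
Ines and Vantage together hold 50% + 20% = 70% of Halcyon, so Ines controls Halcyon.

Yes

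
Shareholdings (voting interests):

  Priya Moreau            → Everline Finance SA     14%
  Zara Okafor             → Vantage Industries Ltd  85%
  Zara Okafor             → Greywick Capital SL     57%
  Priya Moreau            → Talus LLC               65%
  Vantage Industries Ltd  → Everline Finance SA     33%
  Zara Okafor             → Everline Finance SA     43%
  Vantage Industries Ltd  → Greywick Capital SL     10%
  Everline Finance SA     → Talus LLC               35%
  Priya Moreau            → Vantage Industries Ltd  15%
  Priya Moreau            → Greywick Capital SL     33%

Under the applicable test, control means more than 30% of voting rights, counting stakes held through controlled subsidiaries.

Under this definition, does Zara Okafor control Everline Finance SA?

Zara holds 85% of Vantage, so Zara controls Vantage.
Zara and Vantage together hold 43% + 33% = 76% of Everline, so Zara controls Everline.

Yes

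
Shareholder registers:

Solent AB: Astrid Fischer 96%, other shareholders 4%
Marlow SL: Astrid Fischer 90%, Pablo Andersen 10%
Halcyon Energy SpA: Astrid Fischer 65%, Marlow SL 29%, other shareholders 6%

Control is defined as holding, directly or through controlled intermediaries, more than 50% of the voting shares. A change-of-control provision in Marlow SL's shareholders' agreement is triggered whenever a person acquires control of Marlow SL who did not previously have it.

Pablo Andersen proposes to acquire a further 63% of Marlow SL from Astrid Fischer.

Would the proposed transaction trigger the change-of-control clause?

The purchase adds only to Pablo's holdings (Astrid's stake shrinks), so Pablo is the only person who could newly come to control Marlow.
Pablo's largest direct stake is 10% in Marlow, which does not meet the threshold, so Pablo controls no company.
In Marlow, Pablo's side holds only 10%, not > 50%.
So before the transaction, Pablo does not control Marlow.
After the purchase, Pablo's direct stake in Marlow rises to 10% + 63% = 73%, and Astrid's stake falls to 27%.
Pablo holds 73% of Marlow, so Pablo controls Marlow.
Pablo did not control Marlow before and does after, so the clause is triggered.

Yes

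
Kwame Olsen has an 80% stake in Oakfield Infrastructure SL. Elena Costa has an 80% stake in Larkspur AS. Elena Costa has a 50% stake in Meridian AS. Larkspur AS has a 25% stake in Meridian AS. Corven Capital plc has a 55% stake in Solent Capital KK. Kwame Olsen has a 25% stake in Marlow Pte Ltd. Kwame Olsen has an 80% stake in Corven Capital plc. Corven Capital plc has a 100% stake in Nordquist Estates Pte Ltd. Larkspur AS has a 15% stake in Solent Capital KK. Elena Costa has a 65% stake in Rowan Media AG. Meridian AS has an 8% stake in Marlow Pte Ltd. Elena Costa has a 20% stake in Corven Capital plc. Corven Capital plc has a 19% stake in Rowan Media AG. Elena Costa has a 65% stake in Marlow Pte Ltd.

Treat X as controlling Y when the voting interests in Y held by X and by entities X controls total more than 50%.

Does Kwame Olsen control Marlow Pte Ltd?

No

Kwame holds 80% of Corven, so Kwame controls Corven.
Corven holds 55% of Solent, so Kwame controls Solent.
Kwame holds 80% of Oakfield, so Kwame controls Oakfield.
Corven holds 100% of Nordquist, so Kwame controls Nordquist.
In Marlow, Kwame's side holds only 25%, not > 50%.
So Kwame does not control Marlow.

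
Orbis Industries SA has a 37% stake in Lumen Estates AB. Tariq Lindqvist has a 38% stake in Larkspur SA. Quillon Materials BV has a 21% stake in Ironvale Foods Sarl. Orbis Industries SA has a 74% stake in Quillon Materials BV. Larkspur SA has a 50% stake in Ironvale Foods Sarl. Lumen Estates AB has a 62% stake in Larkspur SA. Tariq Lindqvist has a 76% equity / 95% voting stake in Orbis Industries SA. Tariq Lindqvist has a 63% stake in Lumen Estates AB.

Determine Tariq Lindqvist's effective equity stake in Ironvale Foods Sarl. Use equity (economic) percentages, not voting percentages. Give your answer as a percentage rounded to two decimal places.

Tariq reaches Ironvale along 4 paths.
Via Larkspur: 38% × 50% = 19%.
Via Lumen → Larkspur: 63% × 62% × 50% = 19.53%.
Via Orbis → Lumen → Larkspur: 76% × 37% × 62% × 50% = 8.7172%.
Via Orbis → Quillon: 76% × 74% × 21% = 11.8104%.
Total: 19% + 19.53% + 8.7172% + 11.8104% = 59.0576%.
Rounded: 59.06%.

59.06%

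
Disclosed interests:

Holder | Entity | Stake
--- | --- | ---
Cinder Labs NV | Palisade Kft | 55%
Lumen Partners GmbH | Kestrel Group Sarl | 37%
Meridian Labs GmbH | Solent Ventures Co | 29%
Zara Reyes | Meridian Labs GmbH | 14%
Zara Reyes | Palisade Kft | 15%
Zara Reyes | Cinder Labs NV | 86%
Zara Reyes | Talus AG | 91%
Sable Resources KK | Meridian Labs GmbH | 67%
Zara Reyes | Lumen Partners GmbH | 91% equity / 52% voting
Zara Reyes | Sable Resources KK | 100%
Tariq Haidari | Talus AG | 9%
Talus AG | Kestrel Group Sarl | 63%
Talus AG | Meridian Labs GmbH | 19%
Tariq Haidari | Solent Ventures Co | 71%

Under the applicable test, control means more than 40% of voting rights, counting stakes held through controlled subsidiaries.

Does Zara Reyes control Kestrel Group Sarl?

Zara holds 91% of Talus, so Zara controls Talus.
Zara holds 52% of Lumen, so Zara controls Lumen.
Talus and Lumen together hold 63% + 37% = 100% of Kestrel, so Zara controls Kestrel.

Yes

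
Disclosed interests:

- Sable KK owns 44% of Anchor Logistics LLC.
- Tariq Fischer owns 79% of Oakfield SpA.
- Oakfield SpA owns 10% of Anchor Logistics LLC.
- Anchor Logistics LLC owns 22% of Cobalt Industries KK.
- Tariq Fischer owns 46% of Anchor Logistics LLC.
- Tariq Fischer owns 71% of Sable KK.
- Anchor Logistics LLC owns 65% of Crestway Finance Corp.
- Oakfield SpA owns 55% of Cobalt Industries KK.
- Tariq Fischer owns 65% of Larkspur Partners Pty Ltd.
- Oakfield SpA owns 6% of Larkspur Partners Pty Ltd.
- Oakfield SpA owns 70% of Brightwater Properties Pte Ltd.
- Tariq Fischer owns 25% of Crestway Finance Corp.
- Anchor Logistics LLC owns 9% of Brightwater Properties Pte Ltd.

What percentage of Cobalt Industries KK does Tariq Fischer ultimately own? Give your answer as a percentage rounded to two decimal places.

62.18%

Tariq reaches Cobalt along 4 paths.
Via Oakfield: 79% × 55% = 43.45%.
Via Oakfield → Anchor: 79% × 10% × 22% = 1.738%.
Via Anchor: 46% × 22% = 10.12%.
Via Sable → Anchor: 71% × 44% × 22% = 6.8728%.
Total: 43.45% + 1.738% + 10.12% + 6.8728% = 62.1808%.
Rounded: 62.18%.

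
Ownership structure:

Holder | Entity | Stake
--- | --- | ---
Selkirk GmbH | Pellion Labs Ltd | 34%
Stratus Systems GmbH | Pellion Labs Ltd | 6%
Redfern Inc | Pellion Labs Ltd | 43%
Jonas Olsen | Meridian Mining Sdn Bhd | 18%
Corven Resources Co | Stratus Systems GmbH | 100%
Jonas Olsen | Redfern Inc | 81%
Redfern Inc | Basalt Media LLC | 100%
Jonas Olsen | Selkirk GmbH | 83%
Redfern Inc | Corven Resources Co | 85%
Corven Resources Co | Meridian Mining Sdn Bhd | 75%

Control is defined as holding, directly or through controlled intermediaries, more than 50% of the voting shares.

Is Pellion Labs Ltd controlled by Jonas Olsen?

Jonas holds 83% of Selkirk, so Jonas controls Selkirk.
Jonas holds 81% of Redfern, so Jonas controls Redfern.
Redfern holds 85% of Corven, so Jonas controls Corven.
Corven holds 100% of Stratus, so Jonas controls Stratus.
Selkirk and Stratus and Redfern together hold 34% + 6% + 43% = 83% of Pellion, so Jonas controls Pellion.

Yes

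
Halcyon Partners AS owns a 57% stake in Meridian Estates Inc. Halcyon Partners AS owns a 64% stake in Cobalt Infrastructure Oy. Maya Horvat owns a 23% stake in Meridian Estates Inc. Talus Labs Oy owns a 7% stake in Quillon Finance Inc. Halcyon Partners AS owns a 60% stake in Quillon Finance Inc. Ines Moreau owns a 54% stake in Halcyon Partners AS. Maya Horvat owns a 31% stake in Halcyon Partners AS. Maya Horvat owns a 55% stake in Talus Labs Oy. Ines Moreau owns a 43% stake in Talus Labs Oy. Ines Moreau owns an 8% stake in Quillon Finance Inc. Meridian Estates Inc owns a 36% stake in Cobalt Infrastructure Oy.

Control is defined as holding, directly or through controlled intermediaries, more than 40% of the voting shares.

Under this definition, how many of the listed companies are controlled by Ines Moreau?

Ines holds 54% of Halcyon, so Ines controls Halcyon.
Ines holds 43% of Talus, so Ines controls Talus.
Halcyon holds 57% of Meridian, so Ines controls Meridian.
Meridian and Halcyon together hold 36% + 64% = 100% of Cobalt, so Ines controls Cobalt.
Halcyon and Ines and Talus together hold 60% + 8% + 7% = 75% of Quillon, so Ines controls Quillon.
Ines controls 5 companies.

5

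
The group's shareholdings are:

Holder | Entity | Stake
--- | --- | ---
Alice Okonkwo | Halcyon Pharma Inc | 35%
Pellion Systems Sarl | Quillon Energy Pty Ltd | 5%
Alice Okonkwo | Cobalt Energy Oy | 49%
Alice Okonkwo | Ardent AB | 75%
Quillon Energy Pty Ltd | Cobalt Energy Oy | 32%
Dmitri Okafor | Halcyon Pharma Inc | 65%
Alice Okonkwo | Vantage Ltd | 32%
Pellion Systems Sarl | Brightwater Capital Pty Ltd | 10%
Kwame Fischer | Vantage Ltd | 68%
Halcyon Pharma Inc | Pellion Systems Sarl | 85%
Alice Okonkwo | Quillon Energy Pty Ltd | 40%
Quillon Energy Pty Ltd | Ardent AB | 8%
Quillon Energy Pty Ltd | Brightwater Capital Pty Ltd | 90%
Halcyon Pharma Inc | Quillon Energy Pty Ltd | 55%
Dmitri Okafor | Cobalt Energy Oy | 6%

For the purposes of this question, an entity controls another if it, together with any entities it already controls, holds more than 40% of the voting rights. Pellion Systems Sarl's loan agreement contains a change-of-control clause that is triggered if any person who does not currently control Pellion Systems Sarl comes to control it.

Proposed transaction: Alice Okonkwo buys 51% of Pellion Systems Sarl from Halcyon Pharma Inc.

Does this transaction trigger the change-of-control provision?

Yes

The purchase adds only to Alice's holdings (Halcyon's stake shrinks), so Alice is the only person who could newly come to control Pellion.
Alice holds 75% of Ardent, so Alice controls Ardent.
Alice holds 49% of Cobalt, so Alice controls Cobalt.
Neither Alice nor any entity Alice controls holds any voting interest in Pellion.
So before the transaction, Alice does not control Pellion.
After the purchase, Alice holds 51% of Pellion directly, and Halcyon's stake falls to 34%.
Alice holds 51% of Pellion, so Alice controls Pellion.
Alice did not control Pellion before and does after, so the clause is triggered.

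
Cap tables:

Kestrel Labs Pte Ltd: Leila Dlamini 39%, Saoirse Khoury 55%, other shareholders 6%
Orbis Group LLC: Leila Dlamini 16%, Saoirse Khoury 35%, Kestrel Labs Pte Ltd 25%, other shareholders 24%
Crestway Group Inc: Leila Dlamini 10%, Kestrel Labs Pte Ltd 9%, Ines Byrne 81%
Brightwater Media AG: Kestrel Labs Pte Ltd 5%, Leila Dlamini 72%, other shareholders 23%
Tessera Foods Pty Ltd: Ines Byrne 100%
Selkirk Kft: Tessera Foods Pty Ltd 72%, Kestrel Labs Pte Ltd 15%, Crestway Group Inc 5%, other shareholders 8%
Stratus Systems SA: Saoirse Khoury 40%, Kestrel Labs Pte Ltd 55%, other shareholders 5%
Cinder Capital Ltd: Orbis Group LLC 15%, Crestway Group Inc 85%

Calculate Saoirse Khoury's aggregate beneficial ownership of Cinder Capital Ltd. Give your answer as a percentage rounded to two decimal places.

11.52%

Saoirse reaches Cinder along 3 paths.
Via Orbis: 35% × 15% = 5.25%.
Via Kestrel → Orbis: 55% × 25% × 15% = 2.0625%.
Via Kestrel → Crestway: 55% × 9% × 85% = 4.2075%.
Total: 5.25% + 2.0625% + 4.2075% = 11.52%.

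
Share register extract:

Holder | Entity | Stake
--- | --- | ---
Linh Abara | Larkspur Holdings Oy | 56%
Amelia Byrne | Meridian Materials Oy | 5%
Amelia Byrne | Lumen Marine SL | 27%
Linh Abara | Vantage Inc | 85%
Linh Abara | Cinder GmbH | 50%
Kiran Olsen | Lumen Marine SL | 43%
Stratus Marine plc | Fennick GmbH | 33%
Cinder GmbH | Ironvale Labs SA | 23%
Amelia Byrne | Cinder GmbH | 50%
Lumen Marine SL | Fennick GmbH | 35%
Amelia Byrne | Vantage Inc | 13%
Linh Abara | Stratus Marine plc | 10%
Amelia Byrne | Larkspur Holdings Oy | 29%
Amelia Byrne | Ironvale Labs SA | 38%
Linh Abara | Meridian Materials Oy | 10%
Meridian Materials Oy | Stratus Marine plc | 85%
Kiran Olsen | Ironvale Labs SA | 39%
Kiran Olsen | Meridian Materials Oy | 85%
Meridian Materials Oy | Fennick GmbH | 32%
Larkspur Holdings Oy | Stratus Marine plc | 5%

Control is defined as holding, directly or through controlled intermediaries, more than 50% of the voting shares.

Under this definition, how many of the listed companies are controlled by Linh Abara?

Linh holds 56% of Larkspur, so Linh controls Larkspur.
Linh holds 85% of Vantage, so Linh controls Vantage.
No other company's threshold is met.
Linh controls 2 companies.

2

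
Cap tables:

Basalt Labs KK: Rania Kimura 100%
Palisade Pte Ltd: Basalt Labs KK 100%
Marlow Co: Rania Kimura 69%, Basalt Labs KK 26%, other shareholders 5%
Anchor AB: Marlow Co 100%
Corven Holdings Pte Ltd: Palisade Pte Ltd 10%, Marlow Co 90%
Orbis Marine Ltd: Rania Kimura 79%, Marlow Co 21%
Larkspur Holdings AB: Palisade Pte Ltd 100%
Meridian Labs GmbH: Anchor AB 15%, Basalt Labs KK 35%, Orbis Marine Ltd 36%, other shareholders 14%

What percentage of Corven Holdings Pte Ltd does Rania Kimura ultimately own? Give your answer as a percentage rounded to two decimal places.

95.50%

Rania reaches Corven along 3 paths.
Via Basalt → Palisade: 100% × 100% × 10% = 10%.
Via Marlow: 69% × 90% = 62.1%.
Via Basalt → Marlow: 100% × 26% × 90% = 23.4%.
Total: 10% + 62.1% + 23.4% = 95.5%.
Rounded: 95.50%.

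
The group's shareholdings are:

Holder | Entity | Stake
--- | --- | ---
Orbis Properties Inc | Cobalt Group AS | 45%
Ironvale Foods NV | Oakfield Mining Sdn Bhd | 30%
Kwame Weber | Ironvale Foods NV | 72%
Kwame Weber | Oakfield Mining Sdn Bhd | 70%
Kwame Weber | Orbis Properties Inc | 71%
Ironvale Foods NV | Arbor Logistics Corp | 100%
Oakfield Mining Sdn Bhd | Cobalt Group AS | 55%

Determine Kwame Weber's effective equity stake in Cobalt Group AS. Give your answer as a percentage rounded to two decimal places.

Kwame reaches Cobalt along 3 paths.
Via Orbis: 71% × 45% = 31.95%.
Via Ironvale → Oakfield: 72% × 30% × 55% = 11.88%.
Via Oakfield: 70% × 55% = 38.5%.
Total: 31.95% + 11.88% + 38.5% = 82.33%.

82.33%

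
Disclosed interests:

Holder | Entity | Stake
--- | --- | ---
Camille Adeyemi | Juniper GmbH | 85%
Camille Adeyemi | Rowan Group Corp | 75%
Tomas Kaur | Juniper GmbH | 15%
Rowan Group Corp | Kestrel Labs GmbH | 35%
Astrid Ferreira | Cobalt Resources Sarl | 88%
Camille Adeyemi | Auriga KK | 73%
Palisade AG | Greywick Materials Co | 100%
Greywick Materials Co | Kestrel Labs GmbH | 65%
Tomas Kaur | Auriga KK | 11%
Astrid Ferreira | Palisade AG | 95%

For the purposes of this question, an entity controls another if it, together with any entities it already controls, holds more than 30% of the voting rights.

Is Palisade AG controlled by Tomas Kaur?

Tomas's largest direct stake is 15% in Juniper, which does not meet the threshold, so Tomas controls no company.
Neither Tomas nor any entity Tomas controls holds any voting interest in Palisade.
So Tomas does not control Palisade.

No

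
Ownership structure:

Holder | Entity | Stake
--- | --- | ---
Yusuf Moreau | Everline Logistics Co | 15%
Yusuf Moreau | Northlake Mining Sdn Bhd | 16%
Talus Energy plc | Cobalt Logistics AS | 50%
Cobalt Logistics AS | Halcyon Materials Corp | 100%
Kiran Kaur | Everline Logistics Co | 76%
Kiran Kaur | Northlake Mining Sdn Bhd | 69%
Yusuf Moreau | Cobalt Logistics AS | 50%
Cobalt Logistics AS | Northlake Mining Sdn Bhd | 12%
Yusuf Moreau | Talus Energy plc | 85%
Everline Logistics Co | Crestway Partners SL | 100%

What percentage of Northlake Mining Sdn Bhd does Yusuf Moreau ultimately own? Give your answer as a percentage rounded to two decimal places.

Yusuf reaches Northlake along 3 paths.
Direct stake: 16% = 16%.
Via Talus → Cobalt: 85% × 50% × 12% = 5.1%.
Via Cobalt: 50% × 12% = 6%.
Total: 16% + 5.1% + 6% = 27.1%.
Rounded: 27.10%.

27.10%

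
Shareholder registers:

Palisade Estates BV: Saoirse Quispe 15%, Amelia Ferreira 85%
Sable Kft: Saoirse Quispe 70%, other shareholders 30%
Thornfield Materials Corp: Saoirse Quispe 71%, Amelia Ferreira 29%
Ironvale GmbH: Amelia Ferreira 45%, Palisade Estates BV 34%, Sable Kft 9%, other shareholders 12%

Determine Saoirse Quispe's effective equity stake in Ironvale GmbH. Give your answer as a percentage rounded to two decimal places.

11.40%

Saoirse reaches Ironvale along 2 paths.
Via Palisade: 15% × 34% = 5.1%.
Via Sable: 70% × 9% = 6.3%.
Total: 5.1% + 6.3% = 11.4%.
Rounded: 11.40%.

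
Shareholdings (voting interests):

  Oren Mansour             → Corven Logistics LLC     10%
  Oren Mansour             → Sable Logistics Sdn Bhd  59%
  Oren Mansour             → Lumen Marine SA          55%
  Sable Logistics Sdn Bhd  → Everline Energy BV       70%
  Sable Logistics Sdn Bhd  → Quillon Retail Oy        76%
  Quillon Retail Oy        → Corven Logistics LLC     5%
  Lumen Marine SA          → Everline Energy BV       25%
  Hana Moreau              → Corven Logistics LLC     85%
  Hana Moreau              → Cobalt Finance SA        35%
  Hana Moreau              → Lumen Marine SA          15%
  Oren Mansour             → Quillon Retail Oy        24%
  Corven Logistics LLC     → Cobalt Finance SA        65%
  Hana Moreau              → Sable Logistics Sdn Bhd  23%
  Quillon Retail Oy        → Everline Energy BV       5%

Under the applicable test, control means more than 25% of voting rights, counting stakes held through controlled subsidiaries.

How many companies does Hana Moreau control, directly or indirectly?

Hana holds 85% of Corven, so Hana controls Corven.
Hana and Corven together hold 35% + 65% = 100% of Cobalt, so Hana controls Cobalt.
No other company's threshold is met.
Hana controls 2 companies.

2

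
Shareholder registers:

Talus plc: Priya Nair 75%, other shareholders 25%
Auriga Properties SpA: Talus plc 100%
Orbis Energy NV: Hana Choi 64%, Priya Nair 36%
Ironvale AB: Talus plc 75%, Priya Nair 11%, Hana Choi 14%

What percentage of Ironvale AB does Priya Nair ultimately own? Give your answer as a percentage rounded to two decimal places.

67.25%

Priya reaches Ironvale along 2 paths.
Via Talus: 75% × 75% = 56.25%.
Direct stake: 11% = 11%.
Total: 56.25% + 11% = 67.25%.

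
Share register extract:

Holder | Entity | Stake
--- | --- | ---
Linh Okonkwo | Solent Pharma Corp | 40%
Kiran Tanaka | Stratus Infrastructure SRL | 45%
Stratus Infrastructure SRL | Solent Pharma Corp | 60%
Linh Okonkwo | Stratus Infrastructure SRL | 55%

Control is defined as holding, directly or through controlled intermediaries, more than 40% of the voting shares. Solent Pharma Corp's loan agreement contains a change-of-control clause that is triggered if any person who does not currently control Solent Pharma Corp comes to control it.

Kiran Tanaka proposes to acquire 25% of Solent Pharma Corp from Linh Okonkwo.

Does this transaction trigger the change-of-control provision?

No

The purchase adds only to Kiran's holdings (Linh's stake shrinks), so Kiran is the only person who could newly come to control Solent.
Kiran holds 45% of Stratus, so Kiran controls Stratus.
Stratus holds 60% of Solent, so Kiran controls Solent.
So Kiran already controls Solent before the transaction.
After the purchase, Kiran holds 25% of Solent directly, and Linh's stake falls to 15%.
Kiran controlled Solent already, so this is not a new person acquiring control; every other person's position is unchanged or reduced.
No new person acquires control, so the clause is not triggered.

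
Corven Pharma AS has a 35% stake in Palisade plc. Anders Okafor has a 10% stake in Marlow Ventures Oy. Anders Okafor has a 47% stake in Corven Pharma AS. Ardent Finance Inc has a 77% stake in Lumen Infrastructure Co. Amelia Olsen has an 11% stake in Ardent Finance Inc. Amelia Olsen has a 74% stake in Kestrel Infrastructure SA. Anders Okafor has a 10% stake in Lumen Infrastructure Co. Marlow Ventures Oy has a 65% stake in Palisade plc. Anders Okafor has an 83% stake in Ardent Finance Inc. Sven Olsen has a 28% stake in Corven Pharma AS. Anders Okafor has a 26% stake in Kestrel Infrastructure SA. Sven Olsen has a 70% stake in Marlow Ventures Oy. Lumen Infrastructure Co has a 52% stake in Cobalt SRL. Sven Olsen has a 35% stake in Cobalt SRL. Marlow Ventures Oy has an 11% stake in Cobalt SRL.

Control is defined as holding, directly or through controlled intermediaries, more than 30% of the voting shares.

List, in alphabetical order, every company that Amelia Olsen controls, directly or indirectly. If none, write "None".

Kestrel Infrastructure SA

Amelia holds 74% of Kestrel, so Amelia controls Kestrel.
No other company's threshold is met.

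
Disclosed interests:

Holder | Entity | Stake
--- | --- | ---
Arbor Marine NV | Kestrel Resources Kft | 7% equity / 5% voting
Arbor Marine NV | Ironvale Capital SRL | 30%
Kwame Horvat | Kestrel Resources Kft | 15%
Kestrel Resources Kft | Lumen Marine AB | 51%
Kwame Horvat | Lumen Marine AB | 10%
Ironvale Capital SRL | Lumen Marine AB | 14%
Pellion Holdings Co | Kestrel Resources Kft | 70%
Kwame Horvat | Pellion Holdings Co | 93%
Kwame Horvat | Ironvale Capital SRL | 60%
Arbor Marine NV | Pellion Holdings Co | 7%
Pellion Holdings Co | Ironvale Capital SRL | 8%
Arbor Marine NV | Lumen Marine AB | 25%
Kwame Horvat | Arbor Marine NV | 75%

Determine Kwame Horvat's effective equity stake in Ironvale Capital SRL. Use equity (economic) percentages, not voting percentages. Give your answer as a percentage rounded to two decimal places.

90.36%

Kwame reaches Ironvale along 4 paths.
Direct stake: 60% = 60%.
Via Arbor → Pellion: 75% × 7% × 8% = 0.42%.
Via Pellion: 93% × 8% = 7.44%.
Via Arbor: 75% × 30% = 22.5%.
Total: 60% + 0.42% + 7.44% + 22.5% = 90.36%.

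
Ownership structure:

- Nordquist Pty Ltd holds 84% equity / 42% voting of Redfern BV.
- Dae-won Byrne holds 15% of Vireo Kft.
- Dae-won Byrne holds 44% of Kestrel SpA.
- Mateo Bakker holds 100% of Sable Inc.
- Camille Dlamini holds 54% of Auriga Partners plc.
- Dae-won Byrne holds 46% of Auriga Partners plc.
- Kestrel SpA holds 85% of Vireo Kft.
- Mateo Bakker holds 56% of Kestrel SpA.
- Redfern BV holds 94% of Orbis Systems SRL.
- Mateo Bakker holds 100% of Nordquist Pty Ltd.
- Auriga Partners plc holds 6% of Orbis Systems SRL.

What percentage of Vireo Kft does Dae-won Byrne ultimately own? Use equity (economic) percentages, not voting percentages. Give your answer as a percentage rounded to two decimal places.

Dae-won reaches Vireo along 2 paths.
Via Kestrel: 44% × 85% = 37.4%.
Direct stake: 15% = 15%.
Total: 37.4% + 15% = 52.4%.
Rounded: 52.40%.

52.40%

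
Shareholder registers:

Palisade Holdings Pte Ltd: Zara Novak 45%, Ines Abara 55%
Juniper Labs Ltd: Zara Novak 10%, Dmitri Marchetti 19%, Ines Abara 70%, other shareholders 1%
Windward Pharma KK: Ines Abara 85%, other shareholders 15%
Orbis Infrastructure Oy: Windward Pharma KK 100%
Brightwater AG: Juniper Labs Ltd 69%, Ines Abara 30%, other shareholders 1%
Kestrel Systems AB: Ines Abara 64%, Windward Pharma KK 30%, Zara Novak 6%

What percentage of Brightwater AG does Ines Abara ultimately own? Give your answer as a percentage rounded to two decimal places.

Ines reaches Brightwater along 2 paths.
Via Juniper: 70% × 69% = 48.3%.
Direct stake: 30% = 30%.
Total: 48.3% + 30% = 78.3%.
Rounded: 78.30%.

78.30%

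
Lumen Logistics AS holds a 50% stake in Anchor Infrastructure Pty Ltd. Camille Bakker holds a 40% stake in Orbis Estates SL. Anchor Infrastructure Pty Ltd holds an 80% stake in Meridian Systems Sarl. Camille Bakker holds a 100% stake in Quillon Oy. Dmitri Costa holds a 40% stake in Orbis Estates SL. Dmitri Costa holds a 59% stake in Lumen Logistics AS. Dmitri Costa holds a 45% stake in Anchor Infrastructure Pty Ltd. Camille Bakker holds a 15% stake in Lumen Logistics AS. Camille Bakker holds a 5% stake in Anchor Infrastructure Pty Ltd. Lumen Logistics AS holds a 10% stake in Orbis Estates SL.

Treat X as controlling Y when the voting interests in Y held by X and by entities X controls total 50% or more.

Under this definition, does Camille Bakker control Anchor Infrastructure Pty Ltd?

No

Camille holds 100% of Quillon, so Camille controls Quillon.
In Anchor, Camille's side holds only 5%, not ≥ 50%.
So Camille does not control Anchor.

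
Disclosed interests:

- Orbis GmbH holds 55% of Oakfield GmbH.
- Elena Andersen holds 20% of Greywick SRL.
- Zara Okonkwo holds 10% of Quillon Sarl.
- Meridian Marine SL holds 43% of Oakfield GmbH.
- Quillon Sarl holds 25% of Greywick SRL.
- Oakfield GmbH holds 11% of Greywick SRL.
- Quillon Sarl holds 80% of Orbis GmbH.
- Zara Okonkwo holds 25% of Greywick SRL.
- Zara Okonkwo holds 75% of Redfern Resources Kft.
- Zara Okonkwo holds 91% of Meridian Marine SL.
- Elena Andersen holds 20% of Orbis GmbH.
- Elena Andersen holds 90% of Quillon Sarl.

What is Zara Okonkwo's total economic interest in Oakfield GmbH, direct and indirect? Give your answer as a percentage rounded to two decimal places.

Zara reaches Oakfield along 2 paths.
Via Meridian: 91% × 43% = 39.13%.
Via Quillon → Orbis: 10% × 80% × 55% = 4.4%.
Total: 39.13% + 4.4% = 43.53%.

43.53%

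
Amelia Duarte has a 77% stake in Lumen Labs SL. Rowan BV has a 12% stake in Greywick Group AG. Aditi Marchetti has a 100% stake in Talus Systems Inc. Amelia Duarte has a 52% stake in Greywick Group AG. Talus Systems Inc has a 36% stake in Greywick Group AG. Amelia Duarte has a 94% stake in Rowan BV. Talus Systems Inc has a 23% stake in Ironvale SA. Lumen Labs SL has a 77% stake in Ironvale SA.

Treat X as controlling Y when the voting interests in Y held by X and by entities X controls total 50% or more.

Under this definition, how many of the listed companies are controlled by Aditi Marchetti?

Aditi holds 100% of Talus, so Aditi controls Talus.
No other company's threshold is met.
Aditi controls 1 company.

1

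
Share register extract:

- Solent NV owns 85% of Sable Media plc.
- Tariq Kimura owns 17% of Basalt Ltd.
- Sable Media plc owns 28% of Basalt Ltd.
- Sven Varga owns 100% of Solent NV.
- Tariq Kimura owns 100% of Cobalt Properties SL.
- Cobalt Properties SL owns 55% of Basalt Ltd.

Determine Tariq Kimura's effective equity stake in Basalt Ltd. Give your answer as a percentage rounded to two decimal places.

Tariq reaches Basalt along 2 paths.
Direct stake: 17% = 17%.
Via Cobalt: 100% × 55% = 55%.
Total: 17% + 55% = 72%.
Rounded: 72.00%.

72.00%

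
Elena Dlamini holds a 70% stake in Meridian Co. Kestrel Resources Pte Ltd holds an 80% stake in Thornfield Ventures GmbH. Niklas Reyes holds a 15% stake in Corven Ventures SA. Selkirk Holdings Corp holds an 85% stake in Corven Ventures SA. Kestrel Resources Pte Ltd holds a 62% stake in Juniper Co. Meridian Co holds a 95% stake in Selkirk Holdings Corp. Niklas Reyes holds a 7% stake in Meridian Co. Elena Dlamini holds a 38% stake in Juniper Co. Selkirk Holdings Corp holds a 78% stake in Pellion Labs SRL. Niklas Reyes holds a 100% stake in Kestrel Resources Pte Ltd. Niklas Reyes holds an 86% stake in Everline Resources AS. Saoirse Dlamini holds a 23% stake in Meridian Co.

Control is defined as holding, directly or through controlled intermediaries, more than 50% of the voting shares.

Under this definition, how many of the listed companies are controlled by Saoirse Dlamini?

0

Saoirse's largest direct stake is 23% in Meridian, which does not meet the threshold.
Saoirse controls 0 companies.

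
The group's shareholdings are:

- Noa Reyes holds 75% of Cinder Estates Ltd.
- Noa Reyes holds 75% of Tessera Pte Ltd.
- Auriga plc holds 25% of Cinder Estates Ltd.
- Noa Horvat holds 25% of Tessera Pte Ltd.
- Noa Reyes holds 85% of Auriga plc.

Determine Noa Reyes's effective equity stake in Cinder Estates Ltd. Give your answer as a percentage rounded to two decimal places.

96.25%

Noa Reyes reaches Cinder along 2 paths.
Via Auriga: 85% × 25% = 21.25%.
Direct stake: 75% = 75%.
Total: 21.25% + 75% = 96.25%.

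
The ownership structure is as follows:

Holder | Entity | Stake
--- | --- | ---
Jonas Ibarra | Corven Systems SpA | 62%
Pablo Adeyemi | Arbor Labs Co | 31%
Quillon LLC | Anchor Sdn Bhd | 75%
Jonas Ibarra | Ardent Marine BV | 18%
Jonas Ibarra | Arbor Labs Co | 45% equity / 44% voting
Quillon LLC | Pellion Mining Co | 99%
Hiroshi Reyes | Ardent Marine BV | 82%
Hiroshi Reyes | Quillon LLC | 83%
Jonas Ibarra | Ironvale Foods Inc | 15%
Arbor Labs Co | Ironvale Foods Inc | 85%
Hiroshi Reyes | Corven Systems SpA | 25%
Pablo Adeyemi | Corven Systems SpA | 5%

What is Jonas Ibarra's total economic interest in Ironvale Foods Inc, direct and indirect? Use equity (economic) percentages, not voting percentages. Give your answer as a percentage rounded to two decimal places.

Jonas reaches Ironvale along 2 paths.
Via Arbor: 45% × 85% = 38.25%.
Direct stake: 15% = 15%.
Total: 38.25% + 15% = 53.25%.

53.25%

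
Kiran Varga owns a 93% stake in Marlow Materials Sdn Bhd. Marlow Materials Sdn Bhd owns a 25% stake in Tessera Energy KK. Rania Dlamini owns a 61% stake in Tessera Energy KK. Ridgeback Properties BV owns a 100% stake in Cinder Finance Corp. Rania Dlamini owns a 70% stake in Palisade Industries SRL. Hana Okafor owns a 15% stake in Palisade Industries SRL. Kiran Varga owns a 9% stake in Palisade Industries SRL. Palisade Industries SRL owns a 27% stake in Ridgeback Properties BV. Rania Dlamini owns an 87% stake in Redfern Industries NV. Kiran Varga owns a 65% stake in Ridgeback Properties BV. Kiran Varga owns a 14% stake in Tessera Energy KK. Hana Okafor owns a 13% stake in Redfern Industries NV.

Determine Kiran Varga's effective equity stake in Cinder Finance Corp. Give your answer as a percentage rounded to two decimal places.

Kiran reaches Cinder along 2 paths.
Via Palisade → Ridgeback: 9% × 27% × 100% = 2.43%.
Via Ridgeback: 65% × 100% = 65%.
Total: 2.43% + 65% = 67.43%.

67.43%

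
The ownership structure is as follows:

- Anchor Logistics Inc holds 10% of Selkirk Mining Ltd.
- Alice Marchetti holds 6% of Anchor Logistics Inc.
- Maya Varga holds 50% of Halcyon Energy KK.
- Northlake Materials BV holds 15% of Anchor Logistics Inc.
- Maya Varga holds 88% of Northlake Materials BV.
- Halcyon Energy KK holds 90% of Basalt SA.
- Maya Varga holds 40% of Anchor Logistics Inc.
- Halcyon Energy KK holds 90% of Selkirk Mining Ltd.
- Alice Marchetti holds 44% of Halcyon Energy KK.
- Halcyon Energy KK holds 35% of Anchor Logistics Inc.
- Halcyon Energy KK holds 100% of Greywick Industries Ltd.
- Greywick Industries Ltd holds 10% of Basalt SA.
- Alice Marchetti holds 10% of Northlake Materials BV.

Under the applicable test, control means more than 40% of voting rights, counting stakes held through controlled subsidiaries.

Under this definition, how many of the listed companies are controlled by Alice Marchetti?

Alice holds 44% of Halcyon, so Alice controls Halcyon.
Halcyon and Alice together hold 35% + 6% = 41% of Anchor, so Alice controls Anchor.
Halcyon holds 100% of Greywick, so Alice controls Greywick.
Halcyon and Greywick together hold 90% + 10% = 100% of Basalt, so Alice controls Basalt.
Halcyon and Anchor together hold 90% + 10% = 100% of Selkirk, so Alice controls Selkirk.
No other company's threshold is met.
Alice controls 5 companies.

5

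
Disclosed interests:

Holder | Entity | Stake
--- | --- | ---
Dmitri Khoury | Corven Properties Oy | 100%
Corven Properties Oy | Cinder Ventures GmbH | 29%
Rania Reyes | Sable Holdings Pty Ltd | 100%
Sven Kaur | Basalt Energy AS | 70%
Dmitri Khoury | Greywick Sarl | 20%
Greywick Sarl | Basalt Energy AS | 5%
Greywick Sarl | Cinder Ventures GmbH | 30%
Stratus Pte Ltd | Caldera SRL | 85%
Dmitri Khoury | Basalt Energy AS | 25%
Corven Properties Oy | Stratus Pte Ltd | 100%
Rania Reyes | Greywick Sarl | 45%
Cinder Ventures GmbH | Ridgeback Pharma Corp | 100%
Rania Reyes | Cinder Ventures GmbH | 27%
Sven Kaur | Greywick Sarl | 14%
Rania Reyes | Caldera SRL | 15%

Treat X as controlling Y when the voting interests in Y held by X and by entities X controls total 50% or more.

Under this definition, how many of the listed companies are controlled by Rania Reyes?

1

Rania holds 100% of Sable, so Rania controls Sable.
No other company's threshold is met.
Rania controls 1 company.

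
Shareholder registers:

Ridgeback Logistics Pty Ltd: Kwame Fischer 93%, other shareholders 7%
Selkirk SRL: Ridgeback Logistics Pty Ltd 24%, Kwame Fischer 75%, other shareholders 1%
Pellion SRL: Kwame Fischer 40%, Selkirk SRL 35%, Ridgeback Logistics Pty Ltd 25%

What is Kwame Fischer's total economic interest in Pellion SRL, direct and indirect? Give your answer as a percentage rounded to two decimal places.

Kwame reaches Pellion along 4 paths.
Direct stake: 40% = 40%.
Via Ridgeback → Selkirk: 93% × 24% × 35% = 7.812%.
Via Selkirk: 75% × 35% = 26.25%.
Via Ridgeback: 93% × 25% = 23.25%.
Total: 40% + 7.812% + 26.25% + 23.25% = 97.312%.
Rounded: 97.31%.

97.31%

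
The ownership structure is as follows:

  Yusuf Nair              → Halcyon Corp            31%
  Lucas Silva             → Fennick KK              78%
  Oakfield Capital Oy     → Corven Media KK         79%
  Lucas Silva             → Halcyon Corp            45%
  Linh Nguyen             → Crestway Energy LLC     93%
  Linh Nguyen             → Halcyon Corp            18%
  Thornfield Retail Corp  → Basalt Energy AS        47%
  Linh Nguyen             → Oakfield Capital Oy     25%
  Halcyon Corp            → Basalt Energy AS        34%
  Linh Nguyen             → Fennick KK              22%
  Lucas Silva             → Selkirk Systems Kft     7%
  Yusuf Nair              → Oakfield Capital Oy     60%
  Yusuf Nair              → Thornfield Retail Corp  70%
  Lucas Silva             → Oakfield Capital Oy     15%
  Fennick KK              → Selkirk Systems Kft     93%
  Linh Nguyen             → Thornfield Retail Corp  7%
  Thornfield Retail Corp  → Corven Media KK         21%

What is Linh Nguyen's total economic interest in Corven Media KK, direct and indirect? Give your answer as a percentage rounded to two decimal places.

21.22%

Linh reaches Corven along 2 paths.
Via Thornfield: 7% × 21% = 1.47%.
Via Oakfield: 25% × 79% = 19.75%.
Total: 1.47% + 19.75% = 21.22%.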